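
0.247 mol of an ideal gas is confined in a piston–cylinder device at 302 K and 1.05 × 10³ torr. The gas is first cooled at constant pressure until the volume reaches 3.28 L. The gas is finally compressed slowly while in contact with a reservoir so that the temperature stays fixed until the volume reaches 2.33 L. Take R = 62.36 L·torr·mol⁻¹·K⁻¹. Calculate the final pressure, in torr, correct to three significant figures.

From PV = nRT: V₁ = nRT₁/P₁ = 4.430 L.
Isobaric, so V/T is constant: P₂ = P₁; T₂ = T₁·(V₂/V₁) = 223.6 K.
T constant ⇒ Boyle's law P V = const: T₃ = T₂; P₃ = P₂·(V₂/V₃) = 1478 torr.

P₃ ≈ 1.48e+03 torr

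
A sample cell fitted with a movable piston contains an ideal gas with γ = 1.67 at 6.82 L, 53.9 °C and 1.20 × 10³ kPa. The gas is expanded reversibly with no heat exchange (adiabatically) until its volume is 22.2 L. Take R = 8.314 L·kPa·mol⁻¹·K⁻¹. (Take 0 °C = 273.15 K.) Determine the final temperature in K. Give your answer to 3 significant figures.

T₂ ≈ 148 K

Convert: T₁ = 327.0 K.
Adiabatic (γ = 1.67), T V^(γ−1) and P V^γ constant: T₂ = T₁·(V₁/V₂)^(γ−1) = 148.3 K; P₂ = P₁·(V₁/V₂)^γ = 167.2 kPa.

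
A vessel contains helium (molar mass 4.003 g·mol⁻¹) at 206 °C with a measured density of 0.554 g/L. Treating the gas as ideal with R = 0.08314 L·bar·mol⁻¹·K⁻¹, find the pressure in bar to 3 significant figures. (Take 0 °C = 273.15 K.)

P ≈ 5.51 bar

ρ = PM/(RT) ⇒ P = ρRT/M = (0.554 × 0.08314 × 479.1) / 4.003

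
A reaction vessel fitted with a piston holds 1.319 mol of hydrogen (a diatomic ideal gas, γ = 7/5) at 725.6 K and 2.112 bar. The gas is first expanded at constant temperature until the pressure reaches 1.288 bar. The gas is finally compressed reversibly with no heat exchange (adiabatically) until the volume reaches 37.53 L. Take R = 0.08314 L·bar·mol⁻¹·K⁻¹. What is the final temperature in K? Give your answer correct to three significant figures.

From PV = nRT: V₁ = nRT₁/P₁ = 37.68 L.
Isothermal, so P V is constant: T₂ = T₁; V₂ = V₁·(P₁/P₂) = 61.78 L.
Adiabatic (γ = 7/5), T V^(γ−1) and P V^γ constant: T₃ = T₂·(V₂/V₃)^(γ−1) = 885.7 K; P₃ = P₂·(V₂/V₃)^γ = 2.588 bar.

T₃ ≈ 886 K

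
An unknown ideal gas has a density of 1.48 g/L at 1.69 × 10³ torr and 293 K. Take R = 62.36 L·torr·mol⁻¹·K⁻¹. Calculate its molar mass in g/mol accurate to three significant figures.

M ≈ 16.0 g/mol

ρ = PM/(RT) ⇒ M = ρRT/P = (1.48 × 62.36 × 293.0) / 1.69e+03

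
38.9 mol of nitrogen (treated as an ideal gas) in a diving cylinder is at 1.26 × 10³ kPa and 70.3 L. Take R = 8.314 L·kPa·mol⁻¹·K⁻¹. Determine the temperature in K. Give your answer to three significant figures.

PV = nRT ⇒ T = PV/(nR) = (1.26e+03 × 70.3) / (38.9 × 8.314)

T ≈ 274 K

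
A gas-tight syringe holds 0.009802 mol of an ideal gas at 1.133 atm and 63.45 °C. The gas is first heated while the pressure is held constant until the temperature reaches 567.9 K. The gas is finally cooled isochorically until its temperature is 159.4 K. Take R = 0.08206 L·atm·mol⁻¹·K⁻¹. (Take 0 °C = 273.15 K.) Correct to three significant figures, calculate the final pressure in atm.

Convert: T₁ = 336.6 K.
From PV = nRT: V₁ = nRT₁/P₁ = 0.2390 L.
P constant ⇒ V ∝ T: P₂ = P₁; V₂ = V₁·(T₂/T₁) = 0.4032 L.
Isochoric, so P/T is constant: V₃ = V₂; P₃ = P₂·(T₃/T₂) = 0.3180 atm.

P₃ ≈ 0.318 atm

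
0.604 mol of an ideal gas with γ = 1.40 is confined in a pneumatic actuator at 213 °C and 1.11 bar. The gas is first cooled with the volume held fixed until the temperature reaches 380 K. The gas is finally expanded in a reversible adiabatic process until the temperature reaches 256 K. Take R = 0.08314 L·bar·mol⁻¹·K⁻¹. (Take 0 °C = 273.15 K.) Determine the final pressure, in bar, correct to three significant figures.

P₃ ≈ 0.218 bar

Convert: T₁ = 486.1 K.
From PV = nRT: V₁ = nRT₁/P₁ = 21.99 L.
Isochoric, so P/T is constant: V₂ = V₁; P₂ = P₁·(T₂/T₁) = 0.8676 bar.
Adiabatic (γ = 1.40), T V^(γ−1) and P V^γ constant: P₃ = P₂·(T₃/T₂)^(γ/(γ−1)) = 0.2177 bar; V₃ = V₂·(T₂/T₃)^(1/(γ−1)) = 59.04 L.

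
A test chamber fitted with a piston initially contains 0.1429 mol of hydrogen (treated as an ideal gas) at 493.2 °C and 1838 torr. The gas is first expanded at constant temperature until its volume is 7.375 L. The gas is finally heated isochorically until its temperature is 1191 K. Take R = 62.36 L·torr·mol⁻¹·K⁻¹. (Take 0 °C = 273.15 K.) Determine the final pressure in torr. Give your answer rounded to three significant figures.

P₃ ≈ 1.44e+03 torr

Convert: T₁ = 766.3 K.
From PV = nRT: V₁ = nRT₁/P₁ = 3.716 L.
Isothermal, so P V is constant: T₂ = T₁; P₂ = P₁·(V₁/V₂) = 926.0 torr.
V constant ⇒ P ∝ T: V₃ = V₂; P₃ = P₂·(T₃/T₂) = 1439 torr.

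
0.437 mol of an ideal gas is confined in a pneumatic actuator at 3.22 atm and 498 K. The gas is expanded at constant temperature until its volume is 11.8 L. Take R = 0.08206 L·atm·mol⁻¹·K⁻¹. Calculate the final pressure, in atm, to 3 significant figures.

P₂ ≈ 1.51 atm

From PV = nRT: V₁ = nRT₁/P₁ = 5.546 L.
T constant ⇒ Boyle's law P V = const: T₂ = T₁; P₂ = P₁·(V₁/V₂) = 1.513 atm.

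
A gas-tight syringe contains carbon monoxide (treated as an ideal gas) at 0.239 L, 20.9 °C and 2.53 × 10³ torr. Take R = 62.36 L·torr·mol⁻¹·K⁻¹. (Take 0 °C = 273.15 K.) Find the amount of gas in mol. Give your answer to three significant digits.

Convert: T = 294.05 K.
PV = nRT ⇒ n = PV/(RT) = (2.53e+03 × 0.239) / (62.36 × 294.05)

n ≈ 0.0330 mol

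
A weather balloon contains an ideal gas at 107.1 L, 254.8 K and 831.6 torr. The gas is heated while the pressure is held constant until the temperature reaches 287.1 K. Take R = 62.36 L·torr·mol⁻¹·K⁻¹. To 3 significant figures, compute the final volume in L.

V₂ ≈ 121 L

P constant ⇒ V ∝ T: P₂ = P₁; V₂ = V₁·(T₂/T₁) = 120.7 L.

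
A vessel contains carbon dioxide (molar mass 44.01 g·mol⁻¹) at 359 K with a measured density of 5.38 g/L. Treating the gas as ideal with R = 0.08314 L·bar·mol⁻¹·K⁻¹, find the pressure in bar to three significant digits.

P ≈ 3.65 bar

ρ = PM/(RT) ⇒ P = ρRT/M = (5.38 × 0.08314 × 359.0) / 44.01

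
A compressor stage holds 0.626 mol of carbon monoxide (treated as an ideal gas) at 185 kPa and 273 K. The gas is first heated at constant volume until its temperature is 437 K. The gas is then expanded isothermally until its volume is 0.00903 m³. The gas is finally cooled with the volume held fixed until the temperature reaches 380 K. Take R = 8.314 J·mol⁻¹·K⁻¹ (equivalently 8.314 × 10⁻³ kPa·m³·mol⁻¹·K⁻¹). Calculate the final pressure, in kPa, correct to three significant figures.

P₄ ≈ 219 kPa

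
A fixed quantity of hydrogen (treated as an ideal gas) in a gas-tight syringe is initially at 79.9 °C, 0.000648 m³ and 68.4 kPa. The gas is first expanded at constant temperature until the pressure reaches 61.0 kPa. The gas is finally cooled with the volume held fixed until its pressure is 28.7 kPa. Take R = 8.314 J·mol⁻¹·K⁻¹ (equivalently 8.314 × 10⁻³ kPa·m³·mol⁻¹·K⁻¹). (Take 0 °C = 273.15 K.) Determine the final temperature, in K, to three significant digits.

T₃ ≈ 166 K

Convert: T₁ = 353.0 K.
T constant ⇒ Boyle's law P V = const: T₂ = T₁; V₂ = V₁·(P₁/P₂) = 0.0007266 m³.
V constant ⇒ P ∝ T: V₃ = V₂; T₃ = T₂·(P₃/P₂) = 166.1 K.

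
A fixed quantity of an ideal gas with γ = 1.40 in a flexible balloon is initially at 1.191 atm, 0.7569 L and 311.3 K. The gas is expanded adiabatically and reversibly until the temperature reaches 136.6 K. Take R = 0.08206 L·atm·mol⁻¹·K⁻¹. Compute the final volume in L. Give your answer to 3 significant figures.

Reversible adiabatic, γ = 1.40: P₂ = P₁·(T₂/T₁)^(γ/(γ−1)) = 0.06666 atm; V₂ = V₁·(T₁/T₂)^(1/(γ−1)) = 5.934 L.

V₂ ≈ 5.93 L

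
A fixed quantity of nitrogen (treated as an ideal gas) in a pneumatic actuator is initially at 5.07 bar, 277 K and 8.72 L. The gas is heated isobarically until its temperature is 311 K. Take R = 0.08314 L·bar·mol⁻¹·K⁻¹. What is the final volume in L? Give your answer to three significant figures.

V₂ ≈ 9.79 L

Isobaric, so V/T is constant: P₂ = P₁; V₂ = V₁·(T₂/T₁) = 9.790 L.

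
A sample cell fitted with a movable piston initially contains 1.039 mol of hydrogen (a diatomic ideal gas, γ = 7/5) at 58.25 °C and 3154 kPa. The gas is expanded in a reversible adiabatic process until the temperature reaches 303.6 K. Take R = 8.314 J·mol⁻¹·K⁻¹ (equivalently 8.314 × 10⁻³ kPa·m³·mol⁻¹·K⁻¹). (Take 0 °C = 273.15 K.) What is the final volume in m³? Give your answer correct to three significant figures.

V₂ ≈ 0.00113 m³

Convert: T₁ = 331.4 K.
From PV = nRT: V₁ = nRT₁/P₁ = 0.0009076 m³.
Reversible adiabatic, γ = 7/5: P₂ = P₁·(T₂/T₁)^(γ/(γ−1)) = 2321 kPa; V₂ = V₁·(T₁/T₂)^(1/(γ−1)) = 0.001130 m³.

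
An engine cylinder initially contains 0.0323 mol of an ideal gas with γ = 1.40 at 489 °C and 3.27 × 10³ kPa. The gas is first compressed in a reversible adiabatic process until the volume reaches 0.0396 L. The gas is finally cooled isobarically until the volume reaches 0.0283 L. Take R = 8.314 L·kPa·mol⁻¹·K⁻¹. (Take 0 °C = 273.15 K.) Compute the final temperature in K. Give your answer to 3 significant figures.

T₃ ≈ 654 K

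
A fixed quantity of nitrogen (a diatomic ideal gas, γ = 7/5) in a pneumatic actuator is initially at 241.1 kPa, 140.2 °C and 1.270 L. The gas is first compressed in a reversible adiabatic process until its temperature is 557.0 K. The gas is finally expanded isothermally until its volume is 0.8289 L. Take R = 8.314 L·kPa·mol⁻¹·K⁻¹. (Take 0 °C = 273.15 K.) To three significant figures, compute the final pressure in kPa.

P₃ ≈ 498 kPa

Convert: T₁ = 413.3 K.
Reversible adiabatic, γ = 7/5: P₂ = P₁·(T₂/T₁)^(γ/(γ−1)) = 684.8 kPa; V₂ = V₁·(T₁/T₂)^(1/(γ−1)) = 0.6025 L.
T constant ⇒ Boyle's law P V = const: T₃ = T₂; P₃ = P₂·(V₂/V₃) = 497.8 kPa.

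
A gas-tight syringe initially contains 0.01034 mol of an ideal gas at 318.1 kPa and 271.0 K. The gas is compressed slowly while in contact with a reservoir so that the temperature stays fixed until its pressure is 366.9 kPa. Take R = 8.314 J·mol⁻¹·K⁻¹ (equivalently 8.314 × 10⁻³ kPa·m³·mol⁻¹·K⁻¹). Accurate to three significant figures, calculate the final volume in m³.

V₂ ≈ 6.35e-05 m³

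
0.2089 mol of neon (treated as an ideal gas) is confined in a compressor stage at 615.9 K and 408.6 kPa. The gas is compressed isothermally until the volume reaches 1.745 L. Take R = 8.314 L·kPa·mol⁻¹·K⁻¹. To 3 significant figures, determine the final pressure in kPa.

P₂ ≈ 613 kPa

From PV = nRT: V₁ = nRT₁/P₁ = 2.618 L.
Isothermal, so P V is constant: T₂ = T₁; P₂ = P₁·(V₁/V₂) = 613.0 kPa.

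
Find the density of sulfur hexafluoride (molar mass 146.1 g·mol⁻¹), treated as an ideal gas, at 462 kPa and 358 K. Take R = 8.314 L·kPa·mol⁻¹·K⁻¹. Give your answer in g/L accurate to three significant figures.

ρ = PM/(RT) = (462 × 146.1) / (8.314 × 358.0)

ρ ≈ 22.7 g/L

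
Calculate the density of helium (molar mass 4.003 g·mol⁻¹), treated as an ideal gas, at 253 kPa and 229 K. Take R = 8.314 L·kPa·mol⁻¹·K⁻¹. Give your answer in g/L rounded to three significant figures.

ρ = PM/(RT) = (253 × 4.003) / (8.314 × 229.0)

ρ ≈ 0.532 g/L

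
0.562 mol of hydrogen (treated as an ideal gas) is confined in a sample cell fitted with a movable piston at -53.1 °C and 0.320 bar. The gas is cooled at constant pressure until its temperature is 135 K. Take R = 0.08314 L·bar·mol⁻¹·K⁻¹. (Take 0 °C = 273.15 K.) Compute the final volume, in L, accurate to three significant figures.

V₂ ≈ 19.7 L

Convert: T₁ = 220.0 K.
From PV = nRT: V₁ = nRT₁/P₁ = 32.13 L.
Isobaric, so V/T is constant: P₂ = P₁; V₂ = V₁·(T₂/T₁) = 19.71 L.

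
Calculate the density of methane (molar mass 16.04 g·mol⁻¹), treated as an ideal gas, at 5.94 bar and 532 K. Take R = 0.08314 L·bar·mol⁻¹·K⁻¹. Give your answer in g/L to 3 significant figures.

ρ = PM/(RT) = (5.94 × 16.04) / (0.08314 × 532.0)

ρ ≈ 2.15 g/L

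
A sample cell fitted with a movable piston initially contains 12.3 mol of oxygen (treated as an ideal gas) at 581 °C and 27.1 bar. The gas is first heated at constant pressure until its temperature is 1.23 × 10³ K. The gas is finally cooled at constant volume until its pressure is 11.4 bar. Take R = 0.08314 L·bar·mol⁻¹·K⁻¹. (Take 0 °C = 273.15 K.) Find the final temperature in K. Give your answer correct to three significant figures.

T₃ ≈ 517 K

Convert: T₁ = 854.1 K.
From PV = nRT: V₁ = nRT₁/P₁ = 32.23 L.
Isobaric, so V/T is constant: P₂ = P₁; V₂ = V₁·(T₂/T₁) = 46.41 L.
V constant ⇒ P ∝ T: V₃ = V₂; T₃ = T₂·(P₃/P₂) = 517.4 K.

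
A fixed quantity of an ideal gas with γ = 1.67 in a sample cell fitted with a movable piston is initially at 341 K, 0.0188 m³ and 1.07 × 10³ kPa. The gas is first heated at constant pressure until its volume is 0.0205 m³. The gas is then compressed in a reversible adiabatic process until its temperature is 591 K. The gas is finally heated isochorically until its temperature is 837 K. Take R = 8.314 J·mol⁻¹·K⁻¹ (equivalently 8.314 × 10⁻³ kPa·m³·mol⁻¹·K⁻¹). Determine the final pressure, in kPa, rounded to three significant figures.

P₄ ≈ 4.81e+03 kPa

P constant ⇒ V ∝ T: P₂ = P₁; T₂ = T₁·(V₂/V₁) = 371.8 K.
Adiabatic (γ = 1.67), T V^(γ−1) and P V^γ constant: P₃ = P₂·(T₃/T₂)^(γ/(γ−1)) = 3396 kPa; V₃ = V₂·(T₂/T₃)^(1/(γ−1)) = 0.01027 m³.
Isochoric, so P/T is constant: V₄ = V₃; P₄ = P₃·(T₄/T₃) = 4810 kPa.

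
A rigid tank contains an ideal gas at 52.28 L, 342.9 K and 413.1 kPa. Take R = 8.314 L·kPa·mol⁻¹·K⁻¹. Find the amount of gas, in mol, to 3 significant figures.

n ≈ 7.58 mol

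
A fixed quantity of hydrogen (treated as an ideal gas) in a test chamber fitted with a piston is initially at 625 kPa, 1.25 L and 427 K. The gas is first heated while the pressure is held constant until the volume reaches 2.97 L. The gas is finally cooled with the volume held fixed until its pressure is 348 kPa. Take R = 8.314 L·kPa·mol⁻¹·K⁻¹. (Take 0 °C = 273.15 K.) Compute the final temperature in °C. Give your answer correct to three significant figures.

Isobaric, so V/T is constant: P₂ = P₁; T₂ = T₁·(V₂/V₁) = 1015 K.
Isochoric, so P/T is constant: V₃ = V₂; T₃ = T₂·(P₃/P₂) = 564.9 K.

T₃ ≈ 292 °C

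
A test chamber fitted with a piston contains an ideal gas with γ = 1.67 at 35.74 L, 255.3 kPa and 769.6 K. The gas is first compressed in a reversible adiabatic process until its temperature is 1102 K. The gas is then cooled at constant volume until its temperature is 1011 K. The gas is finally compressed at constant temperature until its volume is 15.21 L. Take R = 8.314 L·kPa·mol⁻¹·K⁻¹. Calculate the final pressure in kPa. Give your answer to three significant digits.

P₄ ≈ 788 kPa

Reversible adiabatic, γ = 1.67: P₂ = P₁·(T₂/T₁)^(γ/(γ−1)) = 624.7 kPa; V₂ = V₁·(T₁/T₂)^(1/(γ−1)) = 20.91 L.
Isochoric, so P/T is constant: V₃ = V₂; P₃ = P₂·(T₃/T₂) = 573.1 kPa.
Isothermal, so P V is constant: T₄ = T₃; P₄ = P₃·(V₃/V₄) = 788.1 kPa.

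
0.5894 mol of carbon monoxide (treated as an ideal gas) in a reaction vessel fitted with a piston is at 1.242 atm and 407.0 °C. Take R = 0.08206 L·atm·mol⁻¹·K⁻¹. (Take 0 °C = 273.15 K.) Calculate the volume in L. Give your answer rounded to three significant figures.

Convert: T = 680.15 K.
PV = nRT ⇒ V = nRT/P = (0.5894 × 0.08206 × 680.15) / 1.242

V ≈ 26.5 L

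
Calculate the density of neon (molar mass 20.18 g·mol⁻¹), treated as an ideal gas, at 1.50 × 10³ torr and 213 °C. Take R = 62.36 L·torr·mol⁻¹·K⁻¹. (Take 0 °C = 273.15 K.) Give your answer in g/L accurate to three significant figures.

ρ ≈ 0.998 g/L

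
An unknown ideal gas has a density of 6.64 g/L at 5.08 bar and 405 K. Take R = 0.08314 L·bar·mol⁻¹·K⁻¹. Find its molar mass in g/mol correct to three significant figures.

ρ = PM/(RT) ⇒ M = ρRT/P = (6.64 × 0.08314 × 405.0) / 5.08

M ≈ 44.0 g/mol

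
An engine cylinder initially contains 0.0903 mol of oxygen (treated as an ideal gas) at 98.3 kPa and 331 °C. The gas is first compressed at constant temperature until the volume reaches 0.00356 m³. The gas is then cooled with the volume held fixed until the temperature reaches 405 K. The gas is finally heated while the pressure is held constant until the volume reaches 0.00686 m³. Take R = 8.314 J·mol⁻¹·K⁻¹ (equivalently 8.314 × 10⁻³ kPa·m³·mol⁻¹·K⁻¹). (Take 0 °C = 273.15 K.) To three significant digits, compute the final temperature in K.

T₄ ≈ 780 K

Convert: T₁ = 604.1 K.
From PV = nRT: V₁ = nRT₁/P₁ = 0.004614 m³.
T constant ⇒ Boyle's law P V = const: T₂ = T₁; P₂ = P₁·(V₁/V₂) = 127.4 kPa.
Isochoric, so P/T is constant: V₃ = V₂; P₃ = P₂·(T₃/T₂) = 85.41 kPa.
P constant ⇒ V ∝ T: P₄ = P₃; T₄ = T₃·(V₄/V₃) = 780.4 K.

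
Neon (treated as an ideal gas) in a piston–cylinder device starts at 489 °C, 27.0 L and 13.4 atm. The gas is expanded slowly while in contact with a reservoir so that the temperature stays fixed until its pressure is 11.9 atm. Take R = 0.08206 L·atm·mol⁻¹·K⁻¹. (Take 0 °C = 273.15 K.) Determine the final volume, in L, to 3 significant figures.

V₂ ≈ 30.4 L

Convert: T₁ = 762.1 K.
T constant ⇒ Boyle's law P V = const: T₂ = T₁; V₂ = V₁·(P₁/P₂) = 30.40 L.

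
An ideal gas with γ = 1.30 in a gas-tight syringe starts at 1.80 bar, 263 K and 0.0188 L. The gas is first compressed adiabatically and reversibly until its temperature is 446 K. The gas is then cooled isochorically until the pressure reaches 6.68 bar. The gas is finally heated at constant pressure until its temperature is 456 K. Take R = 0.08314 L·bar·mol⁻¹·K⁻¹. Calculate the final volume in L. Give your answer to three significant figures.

Adiabatic (γ = 1.30), T V^(γ−1) and P V^γ constant: P₂ = P₁·(T₂/T₁)^(γ/(γ−1)) = 17.75 bar; V₂ = V₁·(T₁/T₂)^(1/(γ−1)) = 0.003233 L.
Isochoric, so P/T is constant: V₃ = V₂; T₃ = T₂·(P₃/P₂) = 167.8 K.
P constant ⇒ V ∝ T: P₄ = P₃; V₄ = V₃·(T₄/T₃) = 0.008783 L.

V₄ ≈ 0.00878 L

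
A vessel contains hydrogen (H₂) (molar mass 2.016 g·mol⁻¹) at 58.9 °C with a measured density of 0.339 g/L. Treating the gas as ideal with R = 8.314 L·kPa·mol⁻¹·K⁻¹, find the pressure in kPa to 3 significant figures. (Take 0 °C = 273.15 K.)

ρ = PM/(RT) ⇒ P = ρRT/M = (0.339 × 8.314 × 332.0) / 2.016

P ≈ 464 kPa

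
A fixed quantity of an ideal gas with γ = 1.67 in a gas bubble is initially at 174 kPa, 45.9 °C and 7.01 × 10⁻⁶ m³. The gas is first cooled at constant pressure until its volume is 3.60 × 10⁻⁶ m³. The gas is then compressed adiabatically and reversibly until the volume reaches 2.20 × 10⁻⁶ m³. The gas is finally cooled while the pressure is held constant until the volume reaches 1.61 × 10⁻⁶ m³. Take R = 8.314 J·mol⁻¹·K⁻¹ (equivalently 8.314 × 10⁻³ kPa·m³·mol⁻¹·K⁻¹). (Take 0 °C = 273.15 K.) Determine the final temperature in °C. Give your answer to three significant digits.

T₄ ≈ -106 °C

Convert: T₁ = 319.0 K.
P constant ⇒ V ∝ T: P₂ = P₁; T₂ = T₁·(V₂/V₁) = 163.8 K.
Adiabatic (γ = 1.67), T V^(γ−1) and P V^γ constant: T₃ = T₂·(V₂/V₃)^(γ−1) = 227.9 K; P₃ = P₂·(V₂/V₃)^γ = 396.0 kPa.
Isobaric, so V/T is constant: P₄ = P₃; T₄ = T₃·(V₄/V₃) = 166.8 K.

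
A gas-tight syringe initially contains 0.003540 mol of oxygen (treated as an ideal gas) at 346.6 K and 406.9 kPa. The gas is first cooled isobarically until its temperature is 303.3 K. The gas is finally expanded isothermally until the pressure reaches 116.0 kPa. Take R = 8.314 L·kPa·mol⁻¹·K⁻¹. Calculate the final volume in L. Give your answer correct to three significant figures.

V₃ ≈ 0.0770 L

From PV = nRT: V₁ = nRT₁/P₁ = 0.02507 L.
Isobaric, so V/T is constant: P₂ = P₁; V₂ = V₁·(T₂/T₁) = 0.02194 L.
T constant ⇒ Boyle's law P V = const: T₃ = T₂; V₃ = V₂·(P₂/P₃) = 0.07695 L.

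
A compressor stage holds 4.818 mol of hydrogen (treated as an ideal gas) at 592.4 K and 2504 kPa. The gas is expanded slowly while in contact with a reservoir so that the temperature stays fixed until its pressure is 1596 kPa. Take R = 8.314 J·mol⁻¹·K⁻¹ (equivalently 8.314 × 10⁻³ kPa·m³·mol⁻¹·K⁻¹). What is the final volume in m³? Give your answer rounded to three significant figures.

From PV = nRT: V₁ = nRT₁/P₁ = 0.009477 m³.
T constant ⇒ Boyle's law P V = const: T₂ = T₁; V₂ = V₁·(P₁/P₂) = 0.01487 m³.

V₂ ≈ 0.0149 m³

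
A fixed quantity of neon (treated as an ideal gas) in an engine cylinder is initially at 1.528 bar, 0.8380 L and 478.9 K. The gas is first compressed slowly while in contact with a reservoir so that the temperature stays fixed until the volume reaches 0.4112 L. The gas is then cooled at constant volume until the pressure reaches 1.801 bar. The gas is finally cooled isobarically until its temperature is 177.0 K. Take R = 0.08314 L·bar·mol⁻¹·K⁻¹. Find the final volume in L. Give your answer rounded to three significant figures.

T constant ⇒ Boyle's law P V = const: T₂ = T₁; P₂ = P₁·(V₁/V₂) = 3.114 bar.
Isochoric, so P/T is constant: V₃ = V₂; T₃ = T₂·(P₃/P₂) = 277.0 K.
P constant ⇒ V ∝ T: P₄ = P₃; V₄ = V₃·(T₄/T₃) = 0.2628 L.

V₄ ≈ 0.263 L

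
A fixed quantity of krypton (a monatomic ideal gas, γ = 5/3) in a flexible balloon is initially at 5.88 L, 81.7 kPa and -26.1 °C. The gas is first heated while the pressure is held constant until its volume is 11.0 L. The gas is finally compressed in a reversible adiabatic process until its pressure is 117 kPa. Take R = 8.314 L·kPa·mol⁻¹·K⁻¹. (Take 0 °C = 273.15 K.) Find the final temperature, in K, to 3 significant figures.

T₃ ≈ 534 K

Convert: T₁ = 247.0 K.
Isobaric, so V/T is constant: P₂ = P₁; T₂ = T₁·(V₂/V₁) = 462.2 K.
Adiabatic (γ = 5/3), T V^(γ−1) and P V^γ constant: T₃ = T₂·(P₃/P₂)^((γ−1)/γ) = 533.6 K; V₃ = V₂·(P₂/P₃)^(1/γ) = 8.868 L.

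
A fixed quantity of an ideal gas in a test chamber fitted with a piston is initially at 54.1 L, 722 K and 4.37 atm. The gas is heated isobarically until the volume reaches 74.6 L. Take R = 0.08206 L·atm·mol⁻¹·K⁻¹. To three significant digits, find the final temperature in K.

Isobaric, so V/T is constant: P₂ = P₁; T₂ = T₁·(V₂/V₁) = 995.6 K.

T₂ ≈ 996 K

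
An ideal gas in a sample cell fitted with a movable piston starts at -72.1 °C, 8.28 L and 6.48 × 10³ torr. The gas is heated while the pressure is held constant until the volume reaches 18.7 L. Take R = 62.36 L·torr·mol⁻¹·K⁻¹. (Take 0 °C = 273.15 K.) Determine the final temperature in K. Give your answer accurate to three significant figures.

T₂ ≈ 454 K

Convert: T₁ = 201.0 K.
P constant ⇒ V ∝ T: P₂ = P₁; T₂ = T₁·(V₂/V₁) = 454.1 K.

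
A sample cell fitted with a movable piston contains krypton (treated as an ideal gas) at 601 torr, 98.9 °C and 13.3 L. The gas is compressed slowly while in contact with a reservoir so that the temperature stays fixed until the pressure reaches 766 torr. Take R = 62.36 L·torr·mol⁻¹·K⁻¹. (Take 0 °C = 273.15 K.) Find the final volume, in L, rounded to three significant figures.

Convert: T₁ = 372.0 K.
T constant ⇒ Boyle's law P V = const: T₂ = T₁; V₂ = V₁·(P₁/P₂) = 10.44 L.

V₂ ≈ 10.4 L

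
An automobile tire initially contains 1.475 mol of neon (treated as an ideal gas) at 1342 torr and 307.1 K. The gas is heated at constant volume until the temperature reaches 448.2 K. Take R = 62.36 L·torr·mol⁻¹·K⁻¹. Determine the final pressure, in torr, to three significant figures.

P₂ ≈ 1.96e+03 torr

From PV = nRT: V₁ = nRT₁/P₁ = 21.05 L.
V constant ⇒ P ∝ T: V₂ = V₁; P₂ = P₁·(T₂/T₁) = 1959 torr.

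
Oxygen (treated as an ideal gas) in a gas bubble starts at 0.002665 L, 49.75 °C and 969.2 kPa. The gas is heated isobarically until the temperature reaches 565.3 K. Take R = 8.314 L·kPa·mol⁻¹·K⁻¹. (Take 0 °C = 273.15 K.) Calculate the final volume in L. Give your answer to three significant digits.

V₂ ≈ 0.00467 L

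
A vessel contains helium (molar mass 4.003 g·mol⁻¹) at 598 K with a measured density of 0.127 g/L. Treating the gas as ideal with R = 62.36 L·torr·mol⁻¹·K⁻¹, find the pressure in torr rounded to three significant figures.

ρ = PM/(RT) ⇒ P = ρRT/M = (0.127 × 62.36 × 598.0) / 4.003

P ≈ 1.18e+03 torr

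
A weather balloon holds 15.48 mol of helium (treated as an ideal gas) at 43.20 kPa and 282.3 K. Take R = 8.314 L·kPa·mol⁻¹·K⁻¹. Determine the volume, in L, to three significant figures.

V ≈ 841 L

PV = nRT ⇒ V = nRT/P = (15.48 × 8.314 × 282.3) / 43.20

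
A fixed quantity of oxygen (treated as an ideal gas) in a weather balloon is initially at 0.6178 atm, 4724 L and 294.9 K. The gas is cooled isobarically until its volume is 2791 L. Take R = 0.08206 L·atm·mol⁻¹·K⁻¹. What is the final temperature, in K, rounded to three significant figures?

Isobaric, so V/T is constant: P₂ = P₁; T₂ = T₁·(V₂/V₁) = 174.2 K.

T₂ ≈ 174 K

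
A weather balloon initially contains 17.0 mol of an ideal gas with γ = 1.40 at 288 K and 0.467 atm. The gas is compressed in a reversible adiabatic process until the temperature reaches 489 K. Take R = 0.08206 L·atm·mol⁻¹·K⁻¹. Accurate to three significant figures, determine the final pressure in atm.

From PV = nRT: V₁ = nRT₁/P₁ = 860.3 L.
Reversible adiabatic, γ = 1.40: P₂ = P₁·(T₂/T₁)^(γ/(γ−1)) = 2.979 atm; V₂ = V₁·(T₁/T₂)^(1/(γ−1)) = 229.0 L.

P₂ ≈ 2.98 atm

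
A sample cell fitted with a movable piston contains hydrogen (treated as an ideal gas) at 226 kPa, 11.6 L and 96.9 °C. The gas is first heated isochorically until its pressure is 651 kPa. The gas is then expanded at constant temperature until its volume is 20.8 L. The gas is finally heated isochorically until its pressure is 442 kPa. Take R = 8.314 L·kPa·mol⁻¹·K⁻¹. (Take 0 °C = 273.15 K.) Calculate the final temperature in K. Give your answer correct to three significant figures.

T₄ ≈ 1.30e+03 K

Convert: T₁ = 370.0 K.
V constant ⇒ P ∝ T: V₂ = V₁; T₂ = T₁·(P₂/P₁) = 1066 K.
Isothermal, so P V is constant: T₃ = T₂; P₃ = P₂·(V₂/V₃) = 363.1 kPa.
V constant ⇒ P ∝ T: V₄ = V₃; T₄ = T₃·(P₄/P₃) = 1298 K.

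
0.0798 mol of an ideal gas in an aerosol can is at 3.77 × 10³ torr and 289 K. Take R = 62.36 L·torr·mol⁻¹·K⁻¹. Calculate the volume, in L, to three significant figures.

V ≈ 0.381 L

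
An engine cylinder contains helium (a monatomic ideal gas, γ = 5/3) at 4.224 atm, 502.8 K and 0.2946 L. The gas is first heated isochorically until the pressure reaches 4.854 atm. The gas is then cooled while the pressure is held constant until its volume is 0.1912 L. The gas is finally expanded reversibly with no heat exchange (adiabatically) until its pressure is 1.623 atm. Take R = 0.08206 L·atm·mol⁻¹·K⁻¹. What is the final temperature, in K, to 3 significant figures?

Isochoric, so P/T is constant: V₂ = V₁; T₂ = T₁·(P₂/P₁) = 577.8 K.
Isobaric, so V/T is constant: P₃ = P₂; T₃ = T₂·(V₃/V₂) = 375.0 K.
Reversible adiabatic, γ = 5/3: T₄ = T₃·(P₄/P₃)^((γ−1)/γ) = 241.9 K; V₄ = V₃·(P₃/P₄)^(1/γ) = 0.3689 L.

T₄ ≈ 242 K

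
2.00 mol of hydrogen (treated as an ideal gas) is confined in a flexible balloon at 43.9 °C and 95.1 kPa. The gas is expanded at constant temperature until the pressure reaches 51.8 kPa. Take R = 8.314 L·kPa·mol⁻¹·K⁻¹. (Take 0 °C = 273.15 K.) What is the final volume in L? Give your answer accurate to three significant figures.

V₂ ≈ 102 L

Convert: T₁ = 317.0 K.
From PV = nRT: V₁ = nRT₁/P₁ = 55.44 L.
T constant ⇒ Boyle's law P V = const: T₂ = T₁; V₂ = V₁·(P₁/P₂) = 101.8 L.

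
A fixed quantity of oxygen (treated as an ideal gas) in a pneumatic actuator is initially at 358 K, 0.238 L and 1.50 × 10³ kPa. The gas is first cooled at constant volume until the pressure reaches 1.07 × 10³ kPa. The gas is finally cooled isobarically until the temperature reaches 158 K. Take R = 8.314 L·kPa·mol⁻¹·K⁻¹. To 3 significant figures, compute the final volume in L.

Isochoric, so P/T is constant: V₂ = V₁; T₂ = T₁·(P₂/P₁) = 255.4 K.
P constant ⇒ V ∝ T: P₃ = P₂; V₃ = V₂·(T₃/T₂) = 0.1473 L.

V₃ ≈ 0.147 L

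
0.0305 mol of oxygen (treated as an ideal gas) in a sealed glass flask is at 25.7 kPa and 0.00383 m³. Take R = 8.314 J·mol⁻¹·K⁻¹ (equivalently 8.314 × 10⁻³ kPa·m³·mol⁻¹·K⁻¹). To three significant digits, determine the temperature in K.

PV = nRT ⇒ T = PV/(nR) = (25.7 × 0.00383) / (0.0305 × 8.314 × 10⁻³)

T ≈ 388 K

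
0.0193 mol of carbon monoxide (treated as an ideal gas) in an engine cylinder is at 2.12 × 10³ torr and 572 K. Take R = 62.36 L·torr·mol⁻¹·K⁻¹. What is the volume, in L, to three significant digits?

PV = nRT ⇒ V = nRT/P = (0.0193 × 62.36 × 572) / 2.12e+03

V ≈ 0.325 L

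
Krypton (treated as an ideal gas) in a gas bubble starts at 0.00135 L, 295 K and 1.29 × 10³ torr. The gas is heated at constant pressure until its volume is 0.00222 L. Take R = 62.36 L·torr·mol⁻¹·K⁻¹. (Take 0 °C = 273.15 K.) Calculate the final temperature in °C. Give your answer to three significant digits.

T₂ ≈ 212 °C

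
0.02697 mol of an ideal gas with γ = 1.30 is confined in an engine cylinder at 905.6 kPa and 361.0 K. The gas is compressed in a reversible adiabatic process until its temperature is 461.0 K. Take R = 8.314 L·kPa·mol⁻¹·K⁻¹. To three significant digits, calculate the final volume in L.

From PV = nRT: V₁ = nRT₁/P₁ = 0.08938 L.
Adiabatic (γ = 1.30), T V^(γ−1) and P V^γ constant: P₂ = P₁·(T₂/T₁)^(γ/(γ−1)) = 2613 kPa; V₂ = V₁·(T₁/T₂)^(1/(γ−1)) = 0.03956 L.

V₂ ≈ 0.0396 L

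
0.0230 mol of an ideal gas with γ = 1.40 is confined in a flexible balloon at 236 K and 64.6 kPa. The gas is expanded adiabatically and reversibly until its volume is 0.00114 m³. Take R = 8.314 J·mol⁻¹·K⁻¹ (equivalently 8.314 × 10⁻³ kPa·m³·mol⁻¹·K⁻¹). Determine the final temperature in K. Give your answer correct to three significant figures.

T₂ ≈ 194 K

From PV = nRT: V₁ = nRT₁/P₁ = 0.0006986 m³.
Reversible adiabatic, γ = 1.40: T₂ = T₁·(V₁/V₂)^(γ−1) = 194.0 K; P₂ = P₁·(V₁/V₂)^γ = 32.54 kPa.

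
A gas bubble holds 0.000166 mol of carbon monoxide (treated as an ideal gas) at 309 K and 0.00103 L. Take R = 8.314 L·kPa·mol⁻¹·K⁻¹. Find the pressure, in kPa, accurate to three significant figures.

PV = nRT ⇒ P = nRT/V = (0.000166 × 8.314 × 309) / 0.00103

P ≈ 414 kPa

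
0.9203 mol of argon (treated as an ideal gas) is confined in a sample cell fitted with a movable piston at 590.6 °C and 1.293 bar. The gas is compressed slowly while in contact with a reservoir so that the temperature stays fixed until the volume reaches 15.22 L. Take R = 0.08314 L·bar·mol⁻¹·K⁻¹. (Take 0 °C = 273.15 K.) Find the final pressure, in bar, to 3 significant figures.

Convert: T₁ = 863.8 K.
From PV = nRT: V₁ = nRT₁/P₁ = 51.11 L.
Isothermal, so P V is constant: T₂ = T₁; P₂ = P₁·(V₁/V₂) = 4.342 bar.

P₂ ≈ 4.34 bar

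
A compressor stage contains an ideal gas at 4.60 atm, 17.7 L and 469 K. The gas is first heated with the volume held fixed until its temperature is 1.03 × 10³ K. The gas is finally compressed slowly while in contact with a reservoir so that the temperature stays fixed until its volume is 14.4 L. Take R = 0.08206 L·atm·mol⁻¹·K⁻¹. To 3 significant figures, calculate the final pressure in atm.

P₃ ≈ 12.4 atm

V constant ⇒ P ∝ T: V₂ = V₁; P₂ = P₁·(T₂/T₁) = 10.10 atm.
Isothermal, so P V is constant: T₃ = T₂; P₃ = P₂·(V₂/V₃) = 12.42 atm.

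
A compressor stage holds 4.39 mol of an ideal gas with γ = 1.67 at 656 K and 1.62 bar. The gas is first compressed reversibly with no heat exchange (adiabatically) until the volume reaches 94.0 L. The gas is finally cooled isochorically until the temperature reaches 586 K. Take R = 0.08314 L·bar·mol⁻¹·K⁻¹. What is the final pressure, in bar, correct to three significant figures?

From PV = nRT: V₁ = nRT₁/P₁ = 147.8 L.
Reversible adiabatic, γ = 1.67: T₂ = T₁·(V₁/V₂)^(γ−1) = 888.3 K; P₂ = P₁·(V₁/V₂)^γ = 3.449 bar.
Isochoric, so P/T is constant: V₃ = V₂; P₃ = P₂·(T₃/T₂) = 2.275 bar.

P₃ ≈ 2.28 bar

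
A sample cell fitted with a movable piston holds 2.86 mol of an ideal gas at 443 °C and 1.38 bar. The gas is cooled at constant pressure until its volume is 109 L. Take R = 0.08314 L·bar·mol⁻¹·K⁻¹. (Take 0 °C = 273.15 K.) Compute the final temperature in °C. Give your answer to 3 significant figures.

T₂ ≈ 359 °C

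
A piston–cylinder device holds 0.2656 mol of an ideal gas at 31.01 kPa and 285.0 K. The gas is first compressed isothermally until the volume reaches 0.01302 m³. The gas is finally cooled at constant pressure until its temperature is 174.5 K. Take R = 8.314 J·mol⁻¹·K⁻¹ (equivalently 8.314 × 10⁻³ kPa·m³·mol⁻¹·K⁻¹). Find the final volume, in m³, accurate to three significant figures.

V₃ ≈ 0.00797 m³

From PV = nRT: V₁ = nRT₁/P₁ = 0.02029 m³.
T constant ⇒ Boyle's law P V = const: T₂ = T₁; P₂ = P₁·(V₁/V₂) = 48.34 kPa.
P constant ⇒ V ∝ T: P₃ = P₂; V₃ = V₂·(T₃/T₂) = 0.007972 m³.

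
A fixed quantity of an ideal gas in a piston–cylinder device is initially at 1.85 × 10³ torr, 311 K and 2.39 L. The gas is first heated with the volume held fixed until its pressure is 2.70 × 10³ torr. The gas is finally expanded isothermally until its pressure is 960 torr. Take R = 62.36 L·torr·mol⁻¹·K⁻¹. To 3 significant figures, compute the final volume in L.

V₃ ≈ 6.72 L

Isochoric, so P/T is constant: V₂ = V₁; T₂ = T₁·(P₂/P₁) = 453.9 K.
T constant ⇒ Boyle's law P V = const: T₃ = T₂; V₃ = V₂·(P₂/P₃) = 6.722 L.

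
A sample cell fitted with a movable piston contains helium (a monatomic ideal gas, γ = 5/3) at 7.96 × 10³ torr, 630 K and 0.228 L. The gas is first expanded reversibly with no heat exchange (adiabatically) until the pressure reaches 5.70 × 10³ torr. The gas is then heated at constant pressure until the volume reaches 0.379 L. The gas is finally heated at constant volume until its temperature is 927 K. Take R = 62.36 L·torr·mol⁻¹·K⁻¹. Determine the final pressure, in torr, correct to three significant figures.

P₄ ≈ 7.05e+03 torr

Adiabatic (γ = 5/3), T V^(γ−1) and P V^γ constant: T₂ = T₁·(P₂/P₁)^((γ−1)/γ) = 551.2 K; V₂ = V₁·(P₁/P₂)^(1/γ) = 0.2786 L.
Isobaric, so V/T is constant: P₃ = P₂; T₃ = T₂·(V₃/V₂) = 749.9 K.
V constant ⇒ P ∝ T: V₄ = V₃; P₄ = P₃·(T₄/T₃) = 7046 torr.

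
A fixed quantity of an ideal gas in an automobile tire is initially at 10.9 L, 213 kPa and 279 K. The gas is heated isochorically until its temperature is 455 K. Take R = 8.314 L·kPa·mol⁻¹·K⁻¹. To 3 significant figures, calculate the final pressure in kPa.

P₂ ≈ 347 kPa

Isochoric, so P/T is constant: V₂ = V₁; P₂ = P₁·(T₂/T₁) = 347.4 kPa.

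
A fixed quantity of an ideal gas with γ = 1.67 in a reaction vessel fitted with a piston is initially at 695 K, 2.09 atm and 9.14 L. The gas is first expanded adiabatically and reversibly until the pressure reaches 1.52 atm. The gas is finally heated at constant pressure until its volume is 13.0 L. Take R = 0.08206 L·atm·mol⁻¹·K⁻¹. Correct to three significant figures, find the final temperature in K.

T₃ ≈ 719 K

Adiabatic (γ = 1.67), T V^(γ−1) and P V^γ constant: T₂ = T₁·(P₂/P₁)^((γ−1)/γ) = 611.6 K; V₂ = V₁·(P₁/P₂)^(1/γ) = 11.06 L.
Isobaric, so V/T is constant: P₃ = P₂; T₃ = T₂·(V₃/V₂) = 718.9 K.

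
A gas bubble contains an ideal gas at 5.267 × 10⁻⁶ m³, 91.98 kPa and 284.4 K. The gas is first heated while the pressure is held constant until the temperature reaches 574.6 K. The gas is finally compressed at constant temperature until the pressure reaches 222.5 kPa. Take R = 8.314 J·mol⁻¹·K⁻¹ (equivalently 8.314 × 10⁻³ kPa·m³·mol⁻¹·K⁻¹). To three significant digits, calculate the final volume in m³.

V₃ ≈ 4.40e-06 m³

P constant ⇒ V ∝ T: P₂ = P₁; V₂ = V₁·(T₂/T₁) = 1.064e-05 m³.
Isothermal, so P V is constant: T₃ = T₂; V₃ = V₂·(P₂/P₃) = 4.399e-06 m³.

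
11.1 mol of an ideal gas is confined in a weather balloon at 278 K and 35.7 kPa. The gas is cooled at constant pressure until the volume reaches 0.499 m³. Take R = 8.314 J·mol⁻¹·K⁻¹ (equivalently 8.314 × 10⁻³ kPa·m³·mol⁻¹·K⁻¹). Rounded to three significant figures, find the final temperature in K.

T₂ ≈ 193 K

From PV = nRT: V₁ = nRT₁/P₁ = 0.7186 m³.
Isobaric, so V/T is constant: P₂ = P₁; T₂ = T₁·(V₂/V₁) = 193.0 K.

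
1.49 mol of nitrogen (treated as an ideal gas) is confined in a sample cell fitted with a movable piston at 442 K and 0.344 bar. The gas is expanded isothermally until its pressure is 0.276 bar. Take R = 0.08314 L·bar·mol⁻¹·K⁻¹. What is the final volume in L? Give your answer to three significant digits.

From PV = nRT: V₁ = nRT₁/P₁ = 159.2 L.
Isothermal, so P V is constant: T₂ = T₁; V₂ = V₁·(P₁/P₂) = 198.4 L.

V₂ ≈ 198 L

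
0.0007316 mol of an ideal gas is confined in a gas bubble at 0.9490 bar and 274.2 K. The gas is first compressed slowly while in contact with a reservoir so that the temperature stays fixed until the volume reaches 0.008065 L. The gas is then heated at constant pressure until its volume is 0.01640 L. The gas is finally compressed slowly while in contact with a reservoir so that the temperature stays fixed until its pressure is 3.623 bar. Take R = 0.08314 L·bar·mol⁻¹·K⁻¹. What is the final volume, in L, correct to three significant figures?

From PV = nRT: V₁ = nRT₁/P₁ = 0.01757 L.
Isothermal, so P V is constant: T₂ = T₁; P₂ = P₁·(V₁/V₂) = 2.068 bar.
Isobaric, so V/T is constant: P₃ = P₂; T₃ = T₂·(V₃/V₂) = 557.6 K.
T constant ⇒ Boyle's law P V = const: T₄ = T₃; V₄ = V₃·(P₃/P₄) = 0.009361 L.

V₄ ≈ 0.00936 L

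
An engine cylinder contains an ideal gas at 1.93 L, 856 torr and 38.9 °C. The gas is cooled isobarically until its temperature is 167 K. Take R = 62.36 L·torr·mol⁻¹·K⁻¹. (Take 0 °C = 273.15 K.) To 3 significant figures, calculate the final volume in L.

Convert: T₁ = 312.0 K.
P constant ⇒ V ∝ T: P₂ = P₁; V₂ = V₁·(T₂/T₁) = 1.033 L.

V₂ ≈ 1.03 L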